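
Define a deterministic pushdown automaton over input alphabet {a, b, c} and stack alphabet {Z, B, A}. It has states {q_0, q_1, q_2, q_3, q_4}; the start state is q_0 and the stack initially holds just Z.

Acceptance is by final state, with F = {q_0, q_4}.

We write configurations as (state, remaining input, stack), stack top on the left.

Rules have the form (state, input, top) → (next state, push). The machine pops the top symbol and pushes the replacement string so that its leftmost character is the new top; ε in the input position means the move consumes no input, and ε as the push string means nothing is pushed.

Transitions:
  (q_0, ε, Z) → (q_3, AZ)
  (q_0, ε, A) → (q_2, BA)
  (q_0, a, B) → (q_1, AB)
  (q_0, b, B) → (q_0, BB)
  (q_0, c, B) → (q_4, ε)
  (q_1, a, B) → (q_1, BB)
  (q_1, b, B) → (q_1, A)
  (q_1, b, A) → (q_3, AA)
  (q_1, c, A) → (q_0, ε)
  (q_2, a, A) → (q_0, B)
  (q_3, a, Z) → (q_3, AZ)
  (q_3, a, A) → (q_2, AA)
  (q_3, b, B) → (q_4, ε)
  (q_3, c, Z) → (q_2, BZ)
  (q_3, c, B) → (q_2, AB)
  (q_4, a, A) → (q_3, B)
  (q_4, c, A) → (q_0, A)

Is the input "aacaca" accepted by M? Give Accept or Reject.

(q_0, aacaca, Z)
  ε-move, top Z: go to q_3, push AZ → (q_3, aacaca, AZ)
  read a, top A: go to q_2, push AA → (q_2, acaca, AAZ)
  read a, top A: go to q_0, push B → (q_0, caca, BAZ)
  read c, top B: go to q_4, push ε → (q_4, aca, AZ)
  read a, top A: go to q_3, push B → (q_3, ca, BZ)
  read c, top B: go to q_2, push AB → (q_2, a, ABZ)
  read a, top A: go to q_0, push B → (q_0, ε, BBZ)
All input consumed; state q_0 ∈ F.

Accept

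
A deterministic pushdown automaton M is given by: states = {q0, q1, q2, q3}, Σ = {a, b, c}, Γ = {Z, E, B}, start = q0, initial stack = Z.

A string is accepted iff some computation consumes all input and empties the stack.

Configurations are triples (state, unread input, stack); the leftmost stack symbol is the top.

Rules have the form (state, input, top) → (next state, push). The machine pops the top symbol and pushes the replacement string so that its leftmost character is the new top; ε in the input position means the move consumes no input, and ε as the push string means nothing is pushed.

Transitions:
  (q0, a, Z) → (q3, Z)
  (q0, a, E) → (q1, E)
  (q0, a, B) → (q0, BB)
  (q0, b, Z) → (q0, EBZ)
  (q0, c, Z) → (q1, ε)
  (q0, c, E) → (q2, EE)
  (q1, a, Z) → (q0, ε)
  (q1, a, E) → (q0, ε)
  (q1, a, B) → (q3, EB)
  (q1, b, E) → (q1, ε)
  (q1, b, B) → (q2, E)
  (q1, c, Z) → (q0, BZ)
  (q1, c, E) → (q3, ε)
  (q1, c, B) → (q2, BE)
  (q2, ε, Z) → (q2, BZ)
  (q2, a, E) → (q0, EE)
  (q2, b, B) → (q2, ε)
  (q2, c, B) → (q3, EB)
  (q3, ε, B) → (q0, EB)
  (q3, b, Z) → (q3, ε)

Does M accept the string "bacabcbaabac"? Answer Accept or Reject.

(q0, bacabcbaabac, Z) ⊢ (q0, acabcbaabac, EBZ) ⊢ (q1, cabcbaabac, EBZ) ⊢ (q3, abcbaabac, BZ) ⊢ (q0, abcbaabac, EBZ) ⊢ (q1, bcbaabac, EBZ) ⊢ (q1, cbaabac, BZ) ⊢ (q2, baabac, BEZ) ⊢ (q2, aabac, EZ) ⊢ (q0, abac, EEZ) ⊢ (q1, bac, EEZ) ⊢ (q1, ac, EZ) ⊢ (q0, c, Z) ⊢ (q1, ε, ε)
All input consumed and the stack is empty.

Accept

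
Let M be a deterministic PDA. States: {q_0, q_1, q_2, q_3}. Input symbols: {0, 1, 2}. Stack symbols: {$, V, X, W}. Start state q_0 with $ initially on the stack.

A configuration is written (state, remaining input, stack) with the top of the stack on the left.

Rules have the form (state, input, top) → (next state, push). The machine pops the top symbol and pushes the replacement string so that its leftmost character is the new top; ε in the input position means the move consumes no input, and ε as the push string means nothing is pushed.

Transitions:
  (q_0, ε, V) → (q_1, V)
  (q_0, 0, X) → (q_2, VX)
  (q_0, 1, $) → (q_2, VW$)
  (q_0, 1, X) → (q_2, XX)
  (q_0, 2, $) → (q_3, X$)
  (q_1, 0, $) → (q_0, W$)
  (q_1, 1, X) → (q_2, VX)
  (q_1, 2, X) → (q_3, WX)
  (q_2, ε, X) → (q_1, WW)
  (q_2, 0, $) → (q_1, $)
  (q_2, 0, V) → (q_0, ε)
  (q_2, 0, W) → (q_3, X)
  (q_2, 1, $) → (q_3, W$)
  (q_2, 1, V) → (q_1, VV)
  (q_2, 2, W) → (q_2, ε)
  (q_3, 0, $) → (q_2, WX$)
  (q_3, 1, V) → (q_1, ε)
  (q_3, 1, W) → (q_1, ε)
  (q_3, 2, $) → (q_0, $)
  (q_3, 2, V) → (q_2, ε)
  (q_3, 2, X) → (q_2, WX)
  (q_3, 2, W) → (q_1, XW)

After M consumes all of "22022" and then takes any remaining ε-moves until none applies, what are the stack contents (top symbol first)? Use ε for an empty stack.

WWX$

(q_0, 22022, $)
  read 2, top $: go to q_3, push X$ → (q_3, 2022, X$)
  read 2, top X: go to q_2, push WX → (q_2, 022, WX$)
  read 0, top W: go to q_3, push X → (q_3, 22, XX$)
  read 2, top X: go to q_2, push WX → (q_2, 2, WXX$)
  read 2, top W: go to q_2, push ε → (q_2, ε, XX$)
  ε-move, top X: go to q_1, push WW → (q_1, ε, WWX$)
All input consumed in state q_1 with stack WWX$.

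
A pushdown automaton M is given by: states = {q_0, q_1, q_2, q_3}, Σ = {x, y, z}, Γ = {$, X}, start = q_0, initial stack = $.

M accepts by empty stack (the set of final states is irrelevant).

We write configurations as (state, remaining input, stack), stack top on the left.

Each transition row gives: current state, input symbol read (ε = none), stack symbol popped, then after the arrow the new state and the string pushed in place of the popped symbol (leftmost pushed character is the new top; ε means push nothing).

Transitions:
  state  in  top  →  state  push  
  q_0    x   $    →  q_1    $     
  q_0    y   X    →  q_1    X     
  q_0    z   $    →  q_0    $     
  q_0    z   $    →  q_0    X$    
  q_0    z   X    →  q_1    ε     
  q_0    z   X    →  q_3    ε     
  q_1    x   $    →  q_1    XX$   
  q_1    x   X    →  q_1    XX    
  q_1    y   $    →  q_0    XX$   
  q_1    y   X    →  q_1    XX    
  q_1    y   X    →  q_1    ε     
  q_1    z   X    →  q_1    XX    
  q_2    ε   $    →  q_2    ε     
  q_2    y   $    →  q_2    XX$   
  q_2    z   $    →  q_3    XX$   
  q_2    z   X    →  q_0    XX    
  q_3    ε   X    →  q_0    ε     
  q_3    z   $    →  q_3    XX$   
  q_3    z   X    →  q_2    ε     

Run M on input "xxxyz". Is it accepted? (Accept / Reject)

No computation consumes all input and empties the stack.

Reject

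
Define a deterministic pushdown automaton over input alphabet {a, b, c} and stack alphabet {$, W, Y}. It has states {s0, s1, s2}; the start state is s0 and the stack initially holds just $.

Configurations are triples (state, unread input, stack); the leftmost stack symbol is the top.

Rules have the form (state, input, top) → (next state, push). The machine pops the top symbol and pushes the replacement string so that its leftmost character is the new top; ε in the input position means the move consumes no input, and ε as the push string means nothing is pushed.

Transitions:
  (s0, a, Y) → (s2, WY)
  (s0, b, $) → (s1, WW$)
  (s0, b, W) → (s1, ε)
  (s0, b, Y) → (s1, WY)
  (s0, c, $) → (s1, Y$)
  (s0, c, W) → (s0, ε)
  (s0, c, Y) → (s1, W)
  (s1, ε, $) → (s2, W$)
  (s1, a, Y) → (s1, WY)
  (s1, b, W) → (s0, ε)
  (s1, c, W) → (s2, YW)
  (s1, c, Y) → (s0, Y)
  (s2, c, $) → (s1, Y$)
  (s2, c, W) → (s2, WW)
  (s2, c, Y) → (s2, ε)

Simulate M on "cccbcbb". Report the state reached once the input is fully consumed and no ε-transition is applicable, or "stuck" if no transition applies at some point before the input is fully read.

stuck

(s0, cccbcbb, $)
  read c, top $: go to s1, push Y$ → (s1, ccbcbb, Y$)
  read c, top Y: go to s0, push Y → (s0, cbcbb, Y$)
  read c, top Y: go to s1, push W → (s1, bcbb, W$)
  read b, top W: go to s0, push ε → (s0, cbb, $)
  read c, top $: go to s1, push Y$ → (s1, bb, Y$)
No transition for (s1, b, top Y); M blocks with input bb remaining.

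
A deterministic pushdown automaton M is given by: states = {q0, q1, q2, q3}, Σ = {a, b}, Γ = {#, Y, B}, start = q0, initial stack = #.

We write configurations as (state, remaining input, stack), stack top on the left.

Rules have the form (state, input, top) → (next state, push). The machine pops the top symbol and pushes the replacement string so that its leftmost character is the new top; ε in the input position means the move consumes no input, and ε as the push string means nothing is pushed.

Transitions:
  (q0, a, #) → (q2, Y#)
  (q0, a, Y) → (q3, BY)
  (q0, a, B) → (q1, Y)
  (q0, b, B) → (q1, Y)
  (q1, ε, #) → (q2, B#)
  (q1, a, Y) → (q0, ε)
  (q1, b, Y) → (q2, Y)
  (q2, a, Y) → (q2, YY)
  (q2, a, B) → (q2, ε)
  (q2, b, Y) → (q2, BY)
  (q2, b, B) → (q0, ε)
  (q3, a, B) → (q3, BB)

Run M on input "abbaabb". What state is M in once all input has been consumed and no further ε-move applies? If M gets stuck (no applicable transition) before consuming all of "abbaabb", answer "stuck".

(q0, abbaabb, #) ⊢ (q2, bbaabb, Y#) ⊢ (q2, baabb, BY#) ⊢ (q0, aabb, Y#) ⊢ (q3, abb, BY#) ⊢ (q3, bb, BBY#)
No transition for (q3, b, top B); M blocks with input bb remaining.

stuck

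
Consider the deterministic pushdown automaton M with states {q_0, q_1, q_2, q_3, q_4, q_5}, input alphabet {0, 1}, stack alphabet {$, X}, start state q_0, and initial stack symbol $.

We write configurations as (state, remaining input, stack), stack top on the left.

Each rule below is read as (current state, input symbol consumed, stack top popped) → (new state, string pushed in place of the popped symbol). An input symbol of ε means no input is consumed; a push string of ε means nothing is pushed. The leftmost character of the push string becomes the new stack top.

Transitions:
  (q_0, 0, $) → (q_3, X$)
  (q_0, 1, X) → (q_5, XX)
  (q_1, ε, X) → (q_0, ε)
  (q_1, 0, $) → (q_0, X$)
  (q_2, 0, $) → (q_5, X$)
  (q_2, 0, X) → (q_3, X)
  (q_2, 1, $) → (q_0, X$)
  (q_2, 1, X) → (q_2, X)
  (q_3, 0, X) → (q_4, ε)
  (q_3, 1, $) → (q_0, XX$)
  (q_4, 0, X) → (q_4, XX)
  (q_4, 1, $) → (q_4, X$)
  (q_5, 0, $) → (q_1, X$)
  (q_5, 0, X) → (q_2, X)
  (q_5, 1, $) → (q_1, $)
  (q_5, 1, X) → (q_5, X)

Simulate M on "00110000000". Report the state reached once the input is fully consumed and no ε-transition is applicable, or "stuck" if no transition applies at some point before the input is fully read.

stuck

(q_0, 00110000000, $)
  read 0, top $: go to q_3, push X$ → (q_3, 0110000000, X$)
  read 0, top X: go to q_4, push ε → (q_4, 110000000, $)
  read 1, top $: go to q_4, push X$ → (q_4, 10000000, X$)
No transition for (q_4, 1, top X); M blocks with input 10000000 remaining.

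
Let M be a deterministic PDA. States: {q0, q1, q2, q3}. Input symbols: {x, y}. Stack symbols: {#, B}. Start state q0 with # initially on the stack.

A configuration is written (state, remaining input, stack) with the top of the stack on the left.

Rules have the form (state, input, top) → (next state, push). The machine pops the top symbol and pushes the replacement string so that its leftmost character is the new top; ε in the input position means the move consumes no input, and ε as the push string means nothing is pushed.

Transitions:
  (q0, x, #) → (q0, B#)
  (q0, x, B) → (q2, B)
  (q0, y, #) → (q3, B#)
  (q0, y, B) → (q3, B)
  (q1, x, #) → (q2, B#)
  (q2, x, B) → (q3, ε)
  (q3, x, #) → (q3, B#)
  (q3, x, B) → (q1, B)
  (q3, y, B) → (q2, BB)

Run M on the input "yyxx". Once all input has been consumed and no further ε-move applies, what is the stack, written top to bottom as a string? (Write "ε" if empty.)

(q0, yyxx, #) ⊢ (q3, yxx, B#) ⊢ (q2, xx, BB#) ⊢ (q3, x, B#) ⊢ (q1, ε, B#)
All input consumed in state q1 with stack B#.

B#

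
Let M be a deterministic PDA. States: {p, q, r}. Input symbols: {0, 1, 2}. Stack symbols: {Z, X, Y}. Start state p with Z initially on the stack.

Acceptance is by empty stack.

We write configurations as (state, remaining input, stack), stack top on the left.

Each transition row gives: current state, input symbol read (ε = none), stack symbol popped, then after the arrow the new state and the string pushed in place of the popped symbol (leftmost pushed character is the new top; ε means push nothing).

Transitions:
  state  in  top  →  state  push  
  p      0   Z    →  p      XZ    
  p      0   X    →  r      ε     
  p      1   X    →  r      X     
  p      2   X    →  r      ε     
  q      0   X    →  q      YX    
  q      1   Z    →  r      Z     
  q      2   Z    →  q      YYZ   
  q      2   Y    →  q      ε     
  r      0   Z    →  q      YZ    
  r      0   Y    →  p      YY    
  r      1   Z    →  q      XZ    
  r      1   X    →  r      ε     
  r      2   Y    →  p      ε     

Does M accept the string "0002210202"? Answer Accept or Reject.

Reject

(p, 0002210202, Z)
  read 0, top Z: go to p, push XZ → (p, 002210202, XZ)
  read 0, top X: go to r, push ε → (r, 02210202, Z)
  read 0, top Z: go to q, push YZ → (q, 2210202, YZ)
  read 2, top Y: go to q, push ε → (q, 210202, Z)
  read 2, top Z: go to q, push YYZ → (q, 10202, YYZ)
No transition applies at (q, 10202, YYZ); input not fully consumed.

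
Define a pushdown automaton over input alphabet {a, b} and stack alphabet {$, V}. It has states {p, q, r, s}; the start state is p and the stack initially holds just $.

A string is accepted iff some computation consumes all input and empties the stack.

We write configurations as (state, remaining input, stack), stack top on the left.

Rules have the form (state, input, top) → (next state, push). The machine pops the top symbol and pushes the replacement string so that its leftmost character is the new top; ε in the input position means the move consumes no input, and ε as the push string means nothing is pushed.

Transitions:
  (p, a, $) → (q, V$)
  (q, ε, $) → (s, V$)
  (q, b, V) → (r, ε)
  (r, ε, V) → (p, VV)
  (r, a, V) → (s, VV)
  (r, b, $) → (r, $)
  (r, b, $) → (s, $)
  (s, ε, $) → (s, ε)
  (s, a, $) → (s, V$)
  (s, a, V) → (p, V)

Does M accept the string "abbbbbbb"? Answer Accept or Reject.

One accepting computation: (p, abbbbbbb, $) ⊢ (q, bbbbbbb, V$) ⊢ (r, bbbbbb, $) ⊢ (r, bbbbb, $) ⊢ (r, bbbb, $) ⊢ (r, bbb, $) ⊢ (r, bb, $) ⊢ (r, b, $) ⊢ (s, ε, $) ⊢ (s, ε, ε)
All input consumed and the stack is empty.

Accept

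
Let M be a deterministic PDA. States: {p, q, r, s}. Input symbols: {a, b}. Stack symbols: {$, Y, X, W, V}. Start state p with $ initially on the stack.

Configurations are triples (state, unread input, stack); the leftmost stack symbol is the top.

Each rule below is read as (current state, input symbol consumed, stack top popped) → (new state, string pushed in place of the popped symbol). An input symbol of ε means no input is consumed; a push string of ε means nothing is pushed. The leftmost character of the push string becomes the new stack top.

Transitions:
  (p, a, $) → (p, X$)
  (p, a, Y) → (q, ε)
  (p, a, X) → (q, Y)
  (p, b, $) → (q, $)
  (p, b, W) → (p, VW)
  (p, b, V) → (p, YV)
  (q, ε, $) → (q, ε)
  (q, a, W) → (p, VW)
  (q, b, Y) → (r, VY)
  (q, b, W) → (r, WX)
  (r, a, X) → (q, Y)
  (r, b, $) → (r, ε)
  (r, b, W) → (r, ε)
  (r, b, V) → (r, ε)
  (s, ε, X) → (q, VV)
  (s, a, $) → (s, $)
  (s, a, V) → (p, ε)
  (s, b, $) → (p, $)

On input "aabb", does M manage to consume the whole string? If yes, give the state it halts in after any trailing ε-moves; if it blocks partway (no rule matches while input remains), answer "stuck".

r

(p, aabb, $)
  read a, top $: go to p, push X$ → (p, abb, X$)
  read a, top X: go to q, push Y → (q, bb, Y$)
  read b, top Y: go to r, push VY → (r, b, VY$)
  read b, top V: go to r, push ε → (r, ε, Y$)
All input consumed; M is in state r.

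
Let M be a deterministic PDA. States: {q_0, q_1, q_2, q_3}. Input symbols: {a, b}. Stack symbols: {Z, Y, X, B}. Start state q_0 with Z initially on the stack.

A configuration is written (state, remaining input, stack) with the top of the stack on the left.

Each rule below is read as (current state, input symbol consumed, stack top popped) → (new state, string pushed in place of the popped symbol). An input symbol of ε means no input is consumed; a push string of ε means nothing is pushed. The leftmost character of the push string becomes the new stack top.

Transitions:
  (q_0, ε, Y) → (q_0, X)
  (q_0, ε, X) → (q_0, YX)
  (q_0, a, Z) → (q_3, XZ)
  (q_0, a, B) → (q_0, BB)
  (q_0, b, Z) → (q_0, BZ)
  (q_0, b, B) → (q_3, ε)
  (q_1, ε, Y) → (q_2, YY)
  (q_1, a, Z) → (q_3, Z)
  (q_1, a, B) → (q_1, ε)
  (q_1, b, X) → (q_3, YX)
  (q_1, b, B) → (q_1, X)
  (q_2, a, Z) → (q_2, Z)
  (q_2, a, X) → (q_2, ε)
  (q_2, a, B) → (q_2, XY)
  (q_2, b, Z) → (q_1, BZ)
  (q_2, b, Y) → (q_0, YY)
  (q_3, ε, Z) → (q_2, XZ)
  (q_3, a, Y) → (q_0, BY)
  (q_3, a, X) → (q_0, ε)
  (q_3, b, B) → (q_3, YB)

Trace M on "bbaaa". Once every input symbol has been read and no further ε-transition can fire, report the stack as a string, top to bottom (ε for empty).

Z

(q_0, bbaaa, Z) ⊢ (q_0, baaa, BZ) ⊢ (q_3, aaa, Z) ⊢ (q_2, aaa, XZ) ⊢ (q_2, aa, Z) ⊢ (q_2, a, Z) ⊢ (q_2, ε, Z)
All input consumed in state q_2 with stack Z.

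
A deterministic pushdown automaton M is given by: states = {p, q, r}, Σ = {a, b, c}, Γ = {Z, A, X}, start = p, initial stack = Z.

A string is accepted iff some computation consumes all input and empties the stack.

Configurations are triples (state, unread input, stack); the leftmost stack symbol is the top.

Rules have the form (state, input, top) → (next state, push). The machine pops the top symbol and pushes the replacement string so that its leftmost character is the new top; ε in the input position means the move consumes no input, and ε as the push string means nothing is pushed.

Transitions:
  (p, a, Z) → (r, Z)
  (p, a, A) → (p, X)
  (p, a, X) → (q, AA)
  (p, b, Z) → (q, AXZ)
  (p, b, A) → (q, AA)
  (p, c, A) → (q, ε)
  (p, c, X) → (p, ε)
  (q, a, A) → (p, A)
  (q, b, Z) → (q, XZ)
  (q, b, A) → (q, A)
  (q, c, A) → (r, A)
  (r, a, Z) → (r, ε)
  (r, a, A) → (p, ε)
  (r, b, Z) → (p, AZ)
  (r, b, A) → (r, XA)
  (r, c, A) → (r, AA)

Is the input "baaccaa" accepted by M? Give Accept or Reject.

Accept

(p, baaccaa, Z) ⊢ (q, aaccaa, AXZ) ⊢ (p, accaa, AXZ) ⊢ (p, ccaa, XXZ) ⊢ (p, caa, XZ) ⊢ (p, aa, Z) ⊢ (r, a, Z) ⊢ (r, ε, ε)
All input consumed and the stack is empty.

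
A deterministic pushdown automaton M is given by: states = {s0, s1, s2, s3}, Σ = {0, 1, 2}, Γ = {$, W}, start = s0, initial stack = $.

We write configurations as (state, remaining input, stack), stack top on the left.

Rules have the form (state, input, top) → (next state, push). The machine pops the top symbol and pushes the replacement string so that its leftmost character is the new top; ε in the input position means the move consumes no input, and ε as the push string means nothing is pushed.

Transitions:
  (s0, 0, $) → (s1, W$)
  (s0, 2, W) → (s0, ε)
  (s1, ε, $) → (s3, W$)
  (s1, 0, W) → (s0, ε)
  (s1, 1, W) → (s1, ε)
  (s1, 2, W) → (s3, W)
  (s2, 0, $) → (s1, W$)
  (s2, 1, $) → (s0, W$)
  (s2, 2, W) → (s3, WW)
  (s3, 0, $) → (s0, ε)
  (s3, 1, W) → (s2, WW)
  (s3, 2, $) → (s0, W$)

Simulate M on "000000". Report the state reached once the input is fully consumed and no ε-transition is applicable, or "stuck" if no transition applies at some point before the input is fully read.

s0

(s0, 000000, $) ⊢ (s1, 00000, W$) ⊢ (s0, 0000, $) ⊢ (s1, 000, W$) ⊢ (s0, 00, $) ⊢ (s1, 0, W$) ⊢ (s0, ε, $)
All input consumed; M is in state s0.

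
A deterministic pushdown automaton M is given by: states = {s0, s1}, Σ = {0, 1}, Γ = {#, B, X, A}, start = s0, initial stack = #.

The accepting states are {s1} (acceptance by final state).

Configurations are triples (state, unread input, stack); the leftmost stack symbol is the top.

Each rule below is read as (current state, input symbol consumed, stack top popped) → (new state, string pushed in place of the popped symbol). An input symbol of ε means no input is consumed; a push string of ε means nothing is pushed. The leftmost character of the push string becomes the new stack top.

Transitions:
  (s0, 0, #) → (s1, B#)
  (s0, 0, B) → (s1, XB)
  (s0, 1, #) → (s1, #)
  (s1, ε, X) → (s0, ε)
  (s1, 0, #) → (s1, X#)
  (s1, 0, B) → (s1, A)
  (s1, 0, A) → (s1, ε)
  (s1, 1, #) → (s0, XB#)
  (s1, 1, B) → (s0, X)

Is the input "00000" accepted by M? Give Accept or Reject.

Accept

(s0, 00000, #)
  read 0, top #: go to s1, push B# → (s1, 0000, B#)
  read 0, top B: go to s1, push A → (s1, 000, A#)
  read 0, top A: go to s1, push ε → (s1, 00, #)
  read 0, top #: go to s1, push X# → (s1, 0, X#)
  ε-move, top X: go to s0, push ε → (s0, 0, #)
  read 0, top #: go to s1, push B# → (s1, ε, B#)
All input consumed; state s1 ∈ F.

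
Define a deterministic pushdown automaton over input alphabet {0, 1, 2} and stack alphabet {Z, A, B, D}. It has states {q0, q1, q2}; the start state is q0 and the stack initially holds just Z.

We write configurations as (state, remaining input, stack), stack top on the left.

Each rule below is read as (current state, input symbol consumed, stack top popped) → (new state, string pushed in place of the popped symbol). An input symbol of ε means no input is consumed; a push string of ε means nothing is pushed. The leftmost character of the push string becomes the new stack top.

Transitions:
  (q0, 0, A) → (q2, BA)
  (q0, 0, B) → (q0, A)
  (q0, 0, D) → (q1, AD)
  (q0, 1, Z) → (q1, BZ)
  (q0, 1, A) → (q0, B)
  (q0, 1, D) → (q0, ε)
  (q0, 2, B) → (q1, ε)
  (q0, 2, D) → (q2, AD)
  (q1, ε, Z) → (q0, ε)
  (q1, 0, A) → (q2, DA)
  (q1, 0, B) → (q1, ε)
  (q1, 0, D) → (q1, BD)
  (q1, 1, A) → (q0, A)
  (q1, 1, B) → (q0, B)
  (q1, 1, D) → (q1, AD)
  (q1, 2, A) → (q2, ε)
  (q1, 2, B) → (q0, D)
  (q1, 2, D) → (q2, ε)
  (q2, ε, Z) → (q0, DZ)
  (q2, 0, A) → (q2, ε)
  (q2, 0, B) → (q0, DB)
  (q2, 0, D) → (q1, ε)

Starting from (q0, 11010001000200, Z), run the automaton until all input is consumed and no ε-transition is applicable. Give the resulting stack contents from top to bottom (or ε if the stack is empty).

(q0, 11010001000200, Z)
  read 1, top Z: go to q1, push BZ → (q1, 1010001000200, BZ)
  read 1, top B: go to q0, push B → (q0, 010001000200, BZ)
  read 0, top B: go to q0, push A → (q0, 10001000200, AZ)
  read 1, top A: go to q0, push B → (q0, 0001000200, BZ)
  read 0, top B: go to q0, push A → (q0, 001000200, AZ)
  read 0, top A: go to q2, push BA → (q2, 01000200, BAZ)
  read 0, top B: go to q0, push DB → (q0, 1000200, DBAZ)
  read 1, top D: go to q0, push ε → (q0, 000200, BAZ)
  read 0, top B: go to q0, push A → (q0, 00200, AAZ)
  read 0, top A: go to q2, push BA → (q2, 0200, BAAZ)
  read 0, top B: go to q0, push DB → (q0, 200, DBAAZ)
  read 2, top D: go to q2, push AD → (q2, 00, ADBAAZ)
  read 0, top A: go to q2, push ε → (q2, 0, DBAAZ)
  read 0, top D: go to q1, push ε → (q1, ε, BAAZ)
All input consumed in state q1 with stack BAAZ.

BAAZ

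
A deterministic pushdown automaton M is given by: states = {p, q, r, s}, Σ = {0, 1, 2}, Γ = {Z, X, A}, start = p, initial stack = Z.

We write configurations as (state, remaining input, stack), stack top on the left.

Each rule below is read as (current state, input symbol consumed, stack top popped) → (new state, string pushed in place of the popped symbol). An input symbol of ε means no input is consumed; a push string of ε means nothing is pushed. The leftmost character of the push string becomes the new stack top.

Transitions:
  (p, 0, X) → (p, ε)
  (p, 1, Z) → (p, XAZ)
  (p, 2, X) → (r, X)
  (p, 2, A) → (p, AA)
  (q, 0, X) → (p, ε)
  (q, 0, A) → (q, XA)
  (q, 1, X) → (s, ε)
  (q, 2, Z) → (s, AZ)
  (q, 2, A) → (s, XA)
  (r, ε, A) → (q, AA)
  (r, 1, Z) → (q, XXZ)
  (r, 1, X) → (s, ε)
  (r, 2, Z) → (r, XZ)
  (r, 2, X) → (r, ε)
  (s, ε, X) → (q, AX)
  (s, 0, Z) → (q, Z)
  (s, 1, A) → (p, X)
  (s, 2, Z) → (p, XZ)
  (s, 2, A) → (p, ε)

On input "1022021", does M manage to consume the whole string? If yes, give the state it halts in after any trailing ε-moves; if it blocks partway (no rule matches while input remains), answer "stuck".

(p, 1022021, Z)
  read 1, top Z: go to p, push XAZ → (p, 022021, XAZ)
  read 0, top X: go to p, push ε → (p, 22021, AZ)
  read 2, top A: go to p, push AA → (p, 2021, AAZ)
  read 2, top A: go to p, push AA → (p, 021, AAAZ)
No transition for (p, 0, top A); M blocks with input 021 remaining.

stuck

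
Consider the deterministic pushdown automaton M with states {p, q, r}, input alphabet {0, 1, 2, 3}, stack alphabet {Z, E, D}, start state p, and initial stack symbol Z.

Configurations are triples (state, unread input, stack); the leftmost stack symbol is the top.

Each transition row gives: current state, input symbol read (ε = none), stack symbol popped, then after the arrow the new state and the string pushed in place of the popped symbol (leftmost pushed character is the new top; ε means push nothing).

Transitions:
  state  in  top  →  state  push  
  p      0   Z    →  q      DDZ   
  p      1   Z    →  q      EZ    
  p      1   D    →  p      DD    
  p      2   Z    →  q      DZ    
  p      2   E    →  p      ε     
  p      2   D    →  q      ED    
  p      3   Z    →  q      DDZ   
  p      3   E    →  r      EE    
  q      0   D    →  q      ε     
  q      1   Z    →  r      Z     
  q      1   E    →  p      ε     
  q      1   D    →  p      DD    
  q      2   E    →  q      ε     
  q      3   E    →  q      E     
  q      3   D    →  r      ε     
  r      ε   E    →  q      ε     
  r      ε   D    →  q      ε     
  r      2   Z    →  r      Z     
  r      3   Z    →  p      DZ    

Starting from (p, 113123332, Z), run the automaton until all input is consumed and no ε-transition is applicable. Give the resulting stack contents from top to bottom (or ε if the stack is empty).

DDDZ

(p, 113123332, Z)
  read 1, top Z: go to q, push EZ → (q, 13123332, EZ)
  read 1, top E: go to p, push ε → (p, 3123332, Z)
  read 3, top Z: go to q, push DDZ → (q, 123332, DDZ)
  read 1, top D: go to p, push DD → (p, 23332, DDDZ)
  read 2, top D: go to q, push ED → (q, 3332, EDDDZ)
  read 3, top E: go to q, push E → (q, 332, EDDDZ)
  read 3, top E: go to q, push E → (q, 32, EDDDZ)
  read 3, top E: go to q, push E → (q, 2, EDDDZ)
  read 2, top E: go to q, push ε → (q, ε, DDDZ)
All input consumed in state q with stack DDDZ.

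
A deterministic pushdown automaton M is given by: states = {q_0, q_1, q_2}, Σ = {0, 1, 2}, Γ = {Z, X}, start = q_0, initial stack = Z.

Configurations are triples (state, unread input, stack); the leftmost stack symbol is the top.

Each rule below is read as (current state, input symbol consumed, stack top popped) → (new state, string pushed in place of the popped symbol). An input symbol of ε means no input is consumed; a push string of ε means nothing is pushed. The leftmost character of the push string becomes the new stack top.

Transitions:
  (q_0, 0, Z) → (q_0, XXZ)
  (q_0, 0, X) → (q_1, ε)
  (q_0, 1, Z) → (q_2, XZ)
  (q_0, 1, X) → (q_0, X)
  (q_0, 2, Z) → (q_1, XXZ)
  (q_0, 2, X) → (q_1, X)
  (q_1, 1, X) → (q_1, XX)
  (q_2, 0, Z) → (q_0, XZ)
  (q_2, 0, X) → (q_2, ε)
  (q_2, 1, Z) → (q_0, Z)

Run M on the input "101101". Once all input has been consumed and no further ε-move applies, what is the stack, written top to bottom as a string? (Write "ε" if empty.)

Z

(q_0, 101101, Z) ⊢ (q_2, 01101, XZ) ⊢ (q_2, 1101, Z) ⊢ (q_0, 101, Z) ⊢ (q_2, 01, XZ) ⊢ (q_2, 1, Z) ⊢ (q_0, ε, Z)
All input consumed in state q_0 with stack Z.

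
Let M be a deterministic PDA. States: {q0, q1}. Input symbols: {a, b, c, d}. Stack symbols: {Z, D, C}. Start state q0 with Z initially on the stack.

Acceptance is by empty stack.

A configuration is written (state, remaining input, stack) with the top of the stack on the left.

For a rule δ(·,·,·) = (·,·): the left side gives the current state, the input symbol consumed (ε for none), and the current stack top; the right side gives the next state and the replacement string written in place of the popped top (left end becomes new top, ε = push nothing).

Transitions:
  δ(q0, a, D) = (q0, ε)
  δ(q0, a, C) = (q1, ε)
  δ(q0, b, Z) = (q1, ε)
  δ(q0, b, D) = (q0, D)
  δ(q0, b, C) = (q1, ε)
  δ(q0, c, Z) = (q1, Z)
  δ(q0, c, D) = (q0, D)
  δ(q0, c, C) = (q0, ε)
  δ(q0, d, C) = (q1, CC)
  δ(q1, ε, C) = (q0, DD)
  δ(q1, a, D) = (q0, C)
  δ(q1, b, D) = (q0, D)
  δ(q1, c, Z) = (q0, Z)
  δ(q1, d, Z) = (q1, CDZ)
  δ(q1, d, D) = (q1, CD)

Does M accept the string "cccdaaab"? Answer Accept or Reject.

(q0, cccdaaab, Z)
  read c, top Z: go to q1, push Z → (q1, ccdaaab, Z)
  read c, top Z: go to q0, push Z → (q0, cdaaab, Z)
  read c, top Z: go to q1, push Z → (q1, daaab, Z)
  read d, top Z: go to q1, push CDZ → (q1, aaab, CDZ)
  ε-move, top C: go to q0, push DD → (q0, aaab, DDDZ)
  read a, top D: go to q0, push ε → (q0, aab, DDZ)
  read a, top D: go to q0, push ε → (q0, ab, DZ)
  read a, top D: go to q0, push ε → (q0, b, Z)
  read b, top Z: go to q1, push ε → (q1, ε, ε)
All input consumed and the stack is empty.

Accept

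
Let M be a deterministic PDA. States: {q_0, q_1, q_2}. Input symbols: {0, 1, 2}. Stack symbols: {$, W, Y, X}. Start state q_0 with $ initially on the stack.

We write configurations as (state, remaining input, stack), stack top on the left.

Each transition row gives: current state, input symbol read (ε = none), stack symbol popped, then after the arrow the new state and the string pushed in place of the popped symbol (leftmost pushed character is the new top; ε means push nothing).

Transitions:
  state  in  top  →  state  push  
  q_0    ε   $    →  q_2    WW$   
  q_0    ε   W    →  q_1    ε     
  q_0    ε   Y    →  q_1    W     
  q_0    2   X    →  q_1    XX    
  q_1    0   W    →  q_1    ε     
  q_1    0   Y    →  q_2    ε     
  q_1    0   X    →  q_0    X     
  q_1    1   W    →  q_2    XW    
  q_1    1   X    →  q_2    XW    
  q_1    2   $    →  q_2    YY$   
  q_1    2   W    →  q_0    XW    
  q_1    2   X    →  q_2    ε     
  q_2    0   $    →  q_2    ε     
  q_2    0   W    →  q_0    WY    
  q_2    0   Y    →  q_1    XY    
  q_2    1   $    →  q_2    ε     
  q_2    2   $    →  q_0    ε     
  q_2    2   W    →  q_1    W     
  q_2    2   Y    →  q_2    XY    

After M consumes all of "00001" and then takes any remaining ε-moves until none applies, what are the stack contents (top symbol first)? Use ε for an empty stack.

ε

(q_0, 00001, $) ⊢ (q_2, 00001, WW$) ⊢ (q_0, 0001, WYW$) ⊢ (q_1, 0001, YW$) ⊢ (q_2, 001, W$) ⊢ (q_0, 01, WY$) ⊢ (q_1, 01, Y$) ⊢ (q_2, 1, $) ⊢ (q_2, ε, ε)
All input consumed in state q_2 with stack ε.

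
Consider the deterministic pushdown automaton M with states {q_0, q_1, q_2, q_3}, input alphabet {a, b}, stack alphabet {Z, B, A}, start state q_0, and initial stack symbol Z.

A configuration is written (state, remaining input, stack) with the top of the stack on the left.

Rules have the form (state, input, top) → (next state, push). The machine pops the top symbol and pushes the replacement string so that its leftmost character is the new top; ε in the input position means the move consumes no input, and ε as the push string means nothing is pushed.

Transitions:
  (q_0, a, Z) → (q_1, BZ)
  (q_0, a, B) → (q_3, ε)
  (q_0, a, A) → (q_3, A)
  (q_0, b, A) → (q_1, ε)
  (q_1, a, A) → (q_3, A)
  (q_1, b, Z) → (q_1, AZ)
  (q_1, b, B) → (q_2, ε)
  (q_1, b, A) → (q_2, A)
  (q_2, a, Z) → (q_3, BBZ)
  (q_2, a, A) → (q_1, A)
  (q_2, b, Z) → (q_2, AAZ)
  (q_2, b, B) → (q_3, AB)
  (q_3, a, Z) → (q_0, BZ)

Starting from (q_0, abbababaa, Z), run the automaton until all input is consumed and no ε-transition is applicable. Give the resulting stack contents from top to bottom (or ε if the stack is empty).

(q_0, abbababaa, Z)
  read a, top Z: go to q_1, push BZ → (q_1, bbababaa, BZ)
  read b, top B: go to q_2, push ε → (q_2, bababaa, Z)
  read b, top Z: go to q_2, push AAZ → (q_2, ababaa, AAZ)
  read a, top A: go to q_1, push A → (q_1, babaa, AAZ)
  read b, top A: go to q_2, push A → (q_2, abaa, AAZ)
  read a, top A: go to q_1, push A → (q_1, baa, AAZ)
  read b, top A: go to q_2, push A → (q_2, aa, AAZ)
  read a, top A: go to q_1, push A → (q_1, a, AAZ)
  read a, top A: go to q_3, push A → (q_3, ε, AAZ)
All input consumed in state q_3 with stack AAZ.

AAZ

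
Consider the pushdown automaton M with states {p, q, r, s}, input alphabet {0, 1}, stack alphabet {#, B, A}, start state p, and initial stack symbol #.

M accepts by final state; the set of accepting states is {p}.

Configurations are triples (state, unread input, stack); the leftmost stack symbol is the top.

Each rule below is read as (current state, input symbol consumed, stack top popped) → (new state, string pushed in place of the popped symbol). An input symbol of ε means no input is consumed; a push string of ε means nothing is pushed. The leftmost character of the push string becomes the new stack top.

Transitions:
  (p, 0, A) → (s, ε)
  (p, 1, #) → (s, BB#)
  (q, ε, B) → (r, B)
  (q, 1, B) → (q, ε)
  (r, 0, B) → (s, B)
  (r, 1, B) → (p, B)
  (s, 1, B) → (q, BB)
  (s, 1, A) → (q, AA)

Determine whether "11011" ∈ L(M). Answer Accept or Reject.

Accept

One accepting computation: (p, 11011, #) ⊢ (s, 1011, BB#) ⊢ (q, 011, BBB#) ⊢ (r, 011, BBB#) ⊢ (s, 11, BBB#) ⊢ (q, 1, BBBB#) ⊢ (r, 1, BBBB#) ⊢ (p, ε, BBBB#)
All input consumed and state p ∈ F.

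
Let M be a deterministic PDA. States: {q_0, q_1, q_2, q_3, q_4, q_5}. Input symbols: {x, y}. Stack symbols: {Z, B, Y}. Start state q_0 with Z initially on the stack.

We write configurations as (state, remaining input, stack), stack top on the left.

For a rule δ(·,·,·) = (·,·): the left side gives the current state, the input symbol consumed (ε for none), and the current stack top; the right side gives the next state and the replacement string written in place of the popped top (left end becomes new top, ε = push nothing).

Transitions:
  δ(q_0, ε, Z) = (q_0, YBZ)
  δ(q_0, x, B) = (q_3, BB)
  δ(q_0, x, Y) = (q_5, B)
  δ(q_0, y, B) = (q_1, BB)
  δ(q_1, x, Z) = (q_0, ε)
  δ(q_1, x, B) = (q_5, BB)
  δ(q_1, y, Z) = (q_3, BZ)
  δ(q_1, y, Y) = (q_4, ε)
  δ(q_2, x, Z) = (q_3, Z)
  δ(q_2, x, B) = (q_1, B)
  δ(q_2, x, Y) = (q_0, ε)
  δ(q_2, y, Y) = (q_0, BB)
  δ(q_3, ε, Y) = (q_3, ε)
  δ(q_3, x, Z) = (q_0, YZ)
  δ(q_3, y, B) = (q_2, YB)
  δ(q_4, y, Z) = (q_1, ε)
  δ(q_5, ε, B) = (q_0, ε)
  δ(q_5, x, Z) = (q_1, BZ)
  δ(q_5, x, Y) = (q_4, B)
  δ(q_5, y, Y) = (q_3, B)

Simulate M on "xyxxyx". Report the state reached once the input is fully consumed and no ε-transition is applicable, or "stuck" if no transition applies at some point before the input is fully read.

q_0

(q_0, xyxxyx, Z) ⊢ (q_0, xyxxyx, YBZ) ⊢ (q_5, yxxyx, BBZ) ⊢ (q_0, yxxyx, BZ) ⊢ (q_1, xxyx, BBZ) ⊢ (q_5, xyx, BBBZ) ⊢ (q_0, xyx, BBZ) ⊢ (q_3, yx, BBBZ) ⊢ (q_2, x, YBBBZ) ⊢ (q_0, ε, BBBZ)
All input consumed; M is in state q_0.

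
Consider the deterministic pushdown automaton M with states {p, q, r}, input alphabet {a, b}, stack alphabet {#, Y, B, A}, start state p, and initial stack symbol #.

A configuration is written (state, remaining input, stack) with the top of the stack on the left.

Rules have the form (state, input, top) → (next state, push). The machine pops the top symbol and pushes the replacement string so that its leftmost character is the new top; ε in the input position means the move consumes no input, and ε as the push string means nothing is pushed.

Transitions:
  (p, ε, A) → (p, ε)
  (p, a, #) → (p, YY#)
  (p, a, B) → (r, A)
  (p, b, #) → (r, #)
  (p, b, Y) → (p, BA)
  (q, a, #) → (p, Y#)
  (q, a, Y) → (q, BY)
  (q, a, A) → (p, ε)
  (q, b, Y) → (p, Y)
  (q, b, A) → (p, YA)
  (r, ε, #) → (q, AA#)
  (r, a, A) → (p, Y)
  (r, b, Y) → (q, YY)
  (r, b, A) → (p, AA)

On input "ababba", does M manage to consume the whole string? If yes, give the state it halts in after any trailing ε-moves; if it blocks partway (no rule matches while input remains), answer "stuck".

r

(p, ababba, #)
  read a, top #: go to p, push YY# → (p, babba, YY#)
  read b, top Y: go to p, push BA → (p, abba, BAY#)
  read a, top B: go to r, push A → (r, bba, AAY#)
  read b, top A: go to p, push AA → (p, ba, AAAY#)
  ε-move, top A: go to p, push ε → (p, ba, AAY#)
  ε-move, top A: go to p, push ε → (p, ba, AY#)
  ε-move, top A: go to p, push ε → (p, ba, Y#)
  read b, top Y: go to p, push BA → (p, a, BA#)
  read a, top B: go to r, push A → (r, ε, AA#)
All input consumed; M is in state r.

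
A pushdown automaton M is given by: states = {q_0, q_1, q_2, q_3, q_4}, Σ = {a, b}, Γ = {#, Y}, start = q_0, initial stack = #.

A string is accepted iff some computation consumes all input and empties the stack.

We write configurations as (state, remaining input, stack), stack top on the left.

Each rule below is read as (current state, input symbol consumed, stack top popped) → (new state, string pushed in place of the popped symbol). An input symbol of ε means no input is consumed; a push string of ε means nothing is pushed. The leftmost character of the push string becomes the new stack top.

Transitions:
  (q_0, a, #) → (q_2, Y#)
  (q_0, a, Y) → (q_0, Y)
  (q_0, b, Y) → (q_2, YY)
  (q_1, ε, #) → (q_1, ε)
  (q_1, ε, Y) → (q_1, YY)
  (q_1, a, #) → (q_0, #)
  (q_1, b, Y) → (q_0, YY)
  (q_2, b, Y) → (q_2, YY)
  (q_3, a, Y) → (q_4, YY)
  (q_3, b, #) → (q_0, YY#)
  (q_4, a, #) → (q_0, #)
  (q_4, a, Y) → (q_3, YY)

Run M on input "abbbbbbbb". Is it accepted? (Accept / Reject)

No computation consumes all input and empties the stack.

Reject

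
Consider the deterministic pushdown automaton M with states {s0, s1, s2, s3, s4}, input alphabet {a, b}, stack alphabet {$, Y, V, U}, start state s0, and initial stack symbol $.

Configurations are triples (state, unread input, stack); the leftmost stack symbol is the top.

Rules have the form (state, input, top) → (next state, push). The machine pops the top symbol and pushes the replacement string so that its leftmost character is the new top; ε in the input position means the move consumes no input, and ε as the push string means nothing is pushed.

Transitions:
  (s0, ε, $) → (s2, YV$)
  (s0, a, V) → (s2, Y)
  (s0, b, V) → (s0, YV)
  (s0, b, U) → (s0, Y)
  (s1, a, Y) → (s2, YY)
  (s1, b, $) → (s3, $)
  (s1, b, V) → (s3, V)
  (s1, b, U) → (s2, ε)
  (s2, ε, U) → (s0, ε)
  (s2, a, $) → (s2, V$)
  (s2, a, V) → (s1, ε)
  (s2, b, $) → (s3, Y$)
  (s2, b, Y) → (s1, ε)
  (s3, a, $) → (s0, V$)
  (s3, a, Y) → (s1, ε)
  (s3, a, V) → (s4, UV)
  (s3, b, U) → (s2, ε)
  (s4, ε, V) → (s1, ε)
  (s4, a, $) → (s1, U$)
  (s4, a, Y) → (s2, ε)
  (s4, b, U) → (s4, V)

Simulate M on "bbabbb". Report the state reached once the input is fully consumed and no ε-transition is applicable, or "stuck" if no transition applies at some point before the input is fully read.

(s0, bbabbb, $)
  ε-move, top $: go to s2, push YV$ → (s2, bbabbb, YV$)
  read b, top Y: go to s1, push ε → (s1, babbb, V$)
  read b, top V: go to s3, push V → (s3, abbb, V$)
  read a, top V: go to s4, push UV → (s4, bbb, UV$)
  read b, top U: go to s4, push V → (s4, bb, VV$)
  ε-move, top V: go to s1, push ε → (s1, bb, V$)
  read b, top V: go to s3, push V → (s3, b, V$)
No transition for (s3, b, top V); M blocks with input b remaining.

stuck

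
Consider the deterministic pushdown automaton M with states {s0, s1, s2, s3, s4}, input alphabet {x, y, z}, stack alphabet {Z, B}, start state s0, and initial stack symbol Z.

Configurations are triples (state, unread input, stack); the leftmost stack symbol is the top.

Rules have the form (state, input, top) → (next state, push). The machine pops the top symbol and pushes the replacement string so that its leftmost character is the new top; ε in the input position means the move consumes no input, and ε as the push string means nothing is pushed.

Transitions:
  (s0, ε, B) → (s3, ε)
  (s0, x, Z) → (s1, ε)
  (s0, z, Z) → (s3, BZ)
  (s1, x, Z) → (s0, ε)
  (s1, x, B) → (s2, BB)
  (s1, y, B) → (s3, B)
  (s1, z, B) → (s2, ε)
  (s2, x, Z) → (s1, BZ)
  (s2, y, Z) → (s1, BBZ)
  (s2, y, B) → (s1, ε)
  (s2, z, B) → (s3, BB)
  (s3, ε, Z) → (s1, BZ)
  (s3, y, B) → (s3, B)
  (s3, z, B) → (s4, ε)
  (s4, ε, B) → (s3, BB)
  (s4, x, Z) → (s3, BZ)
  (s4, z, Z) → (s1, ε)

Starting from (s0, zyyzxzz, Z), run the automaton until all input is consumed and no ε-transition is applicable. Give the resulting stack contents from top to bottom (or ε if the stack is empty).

(s0, zyyzxzz, Z) ⊢ (s3, yyzxzz, BZ) ⊢ (s3, yzxzz, BZ) ⊢ (s3, zxzz, BZ) ⊢ (s4, xzz, Z) ⊢ (s3, zz, BZ) ⊢ (s4, z, Z) ⊢ (s1, ε, ε)
All input consumed in state s1 with stack ε.

ε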